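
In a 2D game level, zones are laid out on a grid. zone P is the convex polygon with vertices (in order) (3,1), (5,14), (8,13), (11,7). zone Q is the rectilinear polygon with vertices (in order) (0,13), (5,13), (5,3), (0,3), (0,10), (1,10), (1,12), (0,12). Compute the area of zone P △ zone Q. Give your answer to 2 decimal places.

83.04

|zone P| = 53.5, |zone Q| = 48, |zone P∩zone Q| = 9.2308.
|zone P △ zone Q| = |zone P| + |zone Q| − 2·|zone P∩zone Q| = 53.5 + 48 − 18.4615 = 83.04.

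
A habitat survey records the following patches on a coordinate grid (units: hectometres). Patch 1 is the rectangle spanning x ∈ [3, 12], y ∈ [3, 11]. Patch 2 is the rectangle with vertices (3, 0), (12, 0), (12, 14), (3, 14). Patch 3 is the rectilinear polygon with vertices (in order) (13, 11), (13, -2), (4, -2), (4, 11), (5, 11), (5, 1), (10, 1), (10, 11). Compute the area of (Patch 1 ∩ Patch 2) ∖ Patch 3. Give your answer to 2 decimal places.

48.00

|Patch 1 ∩ Patch 2| = 72.
|(Patch 1 ∩ Patch 2) ∩ Patch 3| = 24.
|(Patch 1 ∩ Patch 2) ∖ Patch 3| = 72 − 24 = 48.00.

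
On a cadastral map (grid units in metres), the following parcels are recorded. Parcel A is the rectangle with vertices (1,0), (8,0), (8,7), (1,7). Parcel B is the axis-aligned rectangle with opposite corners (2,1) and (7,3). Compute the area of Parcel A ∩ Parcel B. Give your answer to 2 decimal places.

|Parcel A∩Parcel B|: x∈[2,7], y∈[1,3] → 5·2 = 10.

10.00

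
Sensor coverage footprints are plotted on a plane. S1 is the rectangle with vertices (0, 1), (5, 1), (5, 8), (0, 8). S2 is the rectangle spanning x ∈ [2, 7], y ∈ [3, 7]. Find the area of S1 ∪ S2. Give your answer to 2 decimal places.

43.00

By inclusion–exclusion:
Individual areas: |S1| = 35, |S2| = 20.
|S1∩S2|: x∈[2,5], y∈[3,7] → 3·4 = 12.
|S1 ∪ S2| = 55 − 12 = 43.00.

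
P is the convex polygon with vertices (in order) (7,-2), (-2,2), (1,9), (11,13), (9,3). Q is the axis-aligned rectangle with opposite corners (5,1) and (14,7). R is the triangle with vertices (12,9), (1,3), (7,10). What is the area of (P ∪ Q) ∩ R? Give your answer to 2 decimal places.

19.20

The region (P ∪ Q) ∩ R is the polygon with vertices (9.98,7.898), (1,3), (7,10), (10.269,9.346).
By the shoelace formula its area is 19.20.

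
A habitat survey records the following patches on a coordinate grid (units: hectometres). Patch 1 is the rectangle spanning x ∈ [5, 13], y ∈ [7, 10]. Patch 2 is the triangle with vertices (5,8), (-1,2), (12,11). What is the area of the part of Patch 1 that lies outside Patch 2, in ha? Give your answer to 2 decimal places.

|Patch 1| = 24, |Patch 1∩Patch 2| = 5.5.
|Patch 1 ∖ Patch 2| = |Patch 1| − |Patch 1∩Patch 2| = 24 − 5.5 = 18.50.

18.50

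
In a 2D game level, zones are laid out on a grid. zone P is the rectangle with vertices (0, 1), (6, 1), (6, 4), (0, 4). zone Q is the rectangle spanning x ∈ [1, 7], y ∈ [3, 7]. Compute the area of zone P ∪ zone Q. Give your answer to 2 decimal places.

37.00

By inclusion–exclusion:
Individual areas: |zone P| = 18, |zone Q| = 24.
|zone P∩zone Q|: x∈[1,6], y∈[3,4] → 5·1 = 5.
|zone P ∪ zone Q| = 42 − 5 = 37.00.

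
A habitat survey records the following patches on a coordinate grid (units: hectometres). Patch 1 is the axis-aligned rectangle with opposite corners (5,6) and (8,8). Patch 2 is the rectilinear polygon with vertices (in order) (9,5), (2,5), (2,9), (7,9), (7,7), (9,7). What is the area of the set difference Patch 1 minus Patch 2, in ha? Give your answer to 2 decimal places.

|Patch 1| = 6, |Patch 1∩Patch 2| = 5.
|Patch 1 ∖ Patch 2| = |Patch 1| − |Patch 1∩Patch 2| = 6 − 5 = 1.00.

1.00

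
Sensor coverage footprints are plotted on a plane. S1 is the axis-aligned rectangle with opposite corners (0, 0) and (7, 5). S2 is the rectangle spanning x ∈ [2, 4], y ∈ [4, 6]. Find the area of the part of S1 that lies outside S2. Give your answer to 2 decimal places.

33.00

|S1∩S2|: x∈[2,4], y∈[4,5] → 2·1 = 2.
|S1| = 35.
|S1 ∖ S2| = |S1| − |S1∩S2| = 35 − 2 = 33.00.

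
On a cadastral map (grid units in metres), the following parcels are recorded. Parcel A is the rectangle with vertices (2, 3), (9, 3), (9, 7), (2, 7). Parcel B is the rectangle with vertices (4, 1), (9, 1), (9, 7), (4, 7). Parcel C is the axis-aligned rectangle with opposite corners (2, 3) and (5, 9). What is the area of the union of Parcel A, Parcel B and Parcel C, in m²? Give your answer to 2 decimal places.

44.00

By inclusion–exclusion:
Individual areas: |Parcel A| = 28, |Parcel B| = 30, |Parcel C| = 18.
|Parcel A∩Parcel B|: x∈[4,9], y∈[3,7] → 5·4 = 20.
|Parcel A∩Parcel C|: x∈[2,5], y∈[3,7] → 3·4 = 12.
|Parcel B∩Parcel C|: x∈[4,5], y∈[3,7] → 1·4 = 4.
|Parcel A∩Parcel B∩Parcel C| = 4.
|Parcel A ∪ Parcel B ∪ Parcel C| = 76 − 36 + 4 = 44.00.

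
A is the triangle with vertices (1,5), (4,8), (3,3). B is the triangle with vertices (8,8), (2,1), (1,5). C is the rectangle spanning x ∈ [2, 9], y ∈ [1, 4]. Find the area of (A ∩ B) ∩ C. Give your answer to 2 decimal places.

The region (A ∩ B) ∩ C is the polygon with vertices (2,4), (3.2,4), (3,3).
By the shoelace formula its area is 0.60.

0.60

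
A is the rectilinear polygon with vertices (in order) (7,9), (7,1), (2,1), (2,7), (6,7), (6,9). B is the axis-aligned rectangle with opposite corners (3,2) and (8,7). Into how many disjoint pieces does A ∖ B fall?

A ∖ B splits into 2 disjoint pieces (area 2, area 10).

2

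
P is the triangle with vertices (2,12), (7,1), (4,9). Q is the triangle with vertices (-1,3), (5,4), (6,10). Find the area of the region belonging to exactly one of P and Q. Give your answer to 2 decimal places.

18.50

|P| = 3.5, |Q| = 17.5, |P∩Q| = 1.2499.
|P △ Q| = |P| + |Q| − 2·|P∩Q| = 3.5 + 17.5 − 2.4998 = 18.50.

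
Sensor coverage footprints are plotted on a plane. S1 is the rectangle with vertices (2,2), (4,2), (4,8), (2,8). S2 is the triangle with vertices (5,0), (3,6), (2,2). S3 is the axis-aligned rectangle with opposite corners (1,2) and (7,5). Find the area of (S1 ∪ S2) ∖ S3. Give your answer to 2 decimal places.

|S1 ∪ S2| = 14.5.
|(S1 ∪ S2) ∩ S3| = 6.1667.
|(S1 ∪ S2) ∖ S3| = 14.5 − 6.1667 = 8.33.

8.33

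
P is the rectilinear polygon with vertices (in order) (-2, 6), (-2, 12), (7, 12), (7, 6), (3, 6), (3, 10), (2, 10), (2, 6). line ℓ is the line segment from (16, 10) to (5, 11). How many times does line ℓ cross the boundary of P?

The segment meets the boundary at (7,10.818).

1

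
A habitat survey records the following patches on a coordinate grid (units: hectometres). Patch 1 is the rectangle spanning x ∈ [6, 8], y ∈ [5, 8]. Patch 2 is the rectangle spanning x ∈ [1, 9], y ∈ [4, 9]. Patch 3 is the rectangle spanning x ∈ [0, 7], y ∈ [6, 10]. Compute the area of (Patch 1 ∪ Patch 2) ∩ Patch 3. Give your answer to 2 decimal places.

18.00

The region (Patch 1 ∪ Patch 2) ∩ Patch 3 is the polygon with vertices (1,9), (7,9), (7,6), (1,6).
By the shoelace formula its area is 18.00.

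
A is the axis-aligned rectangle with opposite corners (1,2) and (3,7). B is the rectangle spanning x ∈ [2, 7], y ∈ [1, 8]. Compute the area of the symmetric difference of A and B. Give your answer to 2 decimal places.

|A∩B|: x∈[2,3], y∈[2,7] → 1·5 = 5.
|A △ B| = |A| + |B| − 2·|A∩B| = 10 + 35 − 10 = 35.00.

35.00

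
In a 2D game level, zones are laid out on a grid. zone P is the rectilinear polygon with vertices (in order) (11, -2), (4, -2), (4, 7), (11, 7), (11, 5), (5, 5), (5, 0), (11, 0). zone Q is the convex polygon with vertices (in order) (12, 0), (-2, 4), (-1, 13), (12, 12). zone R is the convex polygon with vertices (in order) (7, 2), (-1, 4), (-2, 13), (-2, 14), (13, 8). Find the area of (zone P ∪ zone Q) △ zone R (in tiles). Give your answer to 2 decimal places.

65.26

|zone P ∪ zone Q| = 159.1429.
|(zone P ∪ zone Q) ∩ zone R| = 98.1929.
|(zone P ∪ zone Q) △ zone R| = 159.1429 + 102.5 − 196.3857 = 65.26.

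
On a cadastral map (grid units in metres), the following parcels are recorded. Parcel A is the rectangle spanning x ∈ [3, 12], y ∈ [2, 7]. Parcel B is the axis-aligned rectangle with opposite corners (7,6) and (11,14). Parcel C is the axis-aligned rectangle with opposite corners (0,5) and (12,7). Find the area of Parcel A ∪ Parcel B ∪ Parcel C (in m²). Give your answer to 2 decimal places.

79.00

By inclusion–exclusion:
Individual areas: |Parcel A| = 45, |Parcel B| = 32, |Parcel C| = 24.
|Parcel A∩Parcel B|: x∈[7,11], y∈[6,7] → 4·1 = 4.
|Parcel A∩Parcel C|: x∈[3,12], y∈[5,7] → 9·2 = 18.
|Parcel B∩Parcel C|: x∈[7,11], y∈[6,7] → 4·1 = 4.
|Parcel A∩Parcel B∩Parcel C| = 4.
|Parcel A ∪ Parcel B ∪ Parcel C| = 101 − 26 + 4 = 79.00.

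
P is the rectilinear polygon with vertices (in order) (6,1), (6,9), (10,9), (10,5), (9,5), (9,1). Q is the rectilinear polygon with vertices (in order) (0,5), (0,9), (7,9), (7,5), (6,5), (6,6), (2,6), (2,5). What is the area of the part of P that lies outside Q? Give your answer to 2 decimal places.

24.00

|P| = 28, |P∩Q| = 4.
|P ∖ Q| = |P| − |P∩Q| = 28 − 4 = 24.00.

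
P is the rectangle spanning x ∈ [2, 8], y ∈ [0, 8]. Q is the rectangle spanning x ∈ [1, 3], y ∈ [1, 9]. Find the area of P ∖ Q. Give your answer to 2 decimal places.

|P∩Q|: x∈[2,3], y∈[1,8] → 1·7 = 7.
|P| = 48.
|P ∖ Q| = |P| − |P∩Q| = 48 − 7 = 41.00.

41.00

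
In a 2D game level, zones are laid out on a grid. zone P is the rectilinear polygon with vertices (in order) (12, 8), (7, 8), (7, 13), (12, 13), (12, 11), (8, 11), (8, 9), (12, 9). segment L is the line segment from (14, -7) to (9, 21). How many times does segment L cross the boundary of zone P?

The segment meets the boundary at (10.429,13), (10.786,11), (11.143,9), (11.321,8).

4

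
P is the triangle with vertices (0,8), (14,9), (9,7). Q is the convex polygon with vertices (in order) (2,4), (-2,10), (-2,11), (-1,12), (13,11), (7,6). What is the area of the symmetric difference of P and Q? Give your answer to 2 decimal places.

64.43

|P| = 11.5, |Q| = 68.5, |P∩Q| = 7.7829.
|P △ Q| = |P| + |Q| − 2·|P∩Q| = 11.5 + 68.5 − 15.5659 = 64.43.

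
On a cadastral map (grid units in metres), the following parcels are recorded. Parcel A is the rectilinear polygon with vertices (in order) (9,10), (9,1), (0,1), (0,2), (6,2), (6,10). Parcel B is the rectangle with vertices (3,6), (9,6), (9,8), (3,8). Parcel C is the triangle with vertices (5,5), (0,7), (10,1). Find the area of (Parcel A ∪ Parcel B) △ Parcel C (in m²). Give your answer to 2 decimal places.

41.00

|Parcel A ∪ Parcel B| = 39.
|(Parcel A ∪ Parcel B) ∩ Parcel C| = 1.5.
|(Parcel A ∪ Parcel B) △ Parcel C| = 39 + 5 − 3 = 41.00.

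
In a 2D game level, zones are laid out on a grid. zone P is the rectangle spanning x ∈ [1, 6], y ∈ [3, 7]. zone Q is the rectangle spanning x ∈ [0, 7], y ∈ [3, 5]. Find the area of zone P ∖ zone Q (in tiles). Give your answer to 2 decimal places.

|zone P∩zone Q|: x∈[1,6], y∈[3,5] → 5·2 = 10.
|zone P| = 20.
|zone P ∖ zone Q| = |zone P| − |zone P∩zone Q| = 20 − 10 = 10.00.

10.00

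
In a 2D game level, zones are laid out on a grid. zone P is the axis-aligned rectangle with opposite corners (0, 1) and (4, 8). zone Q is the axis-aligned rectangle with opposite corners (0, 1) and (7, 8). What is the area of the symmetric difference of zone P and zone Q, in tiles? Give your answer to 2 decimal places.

21.00

|zone P∩zone Q|: x∈[0,4], y∈[1,8] → 4·7 = 28.
|zone P △ zone Q| = |zone P| + |zone Q| − 2·|zone P∩zone Q| = 28 + 49 − 56 = 21.00.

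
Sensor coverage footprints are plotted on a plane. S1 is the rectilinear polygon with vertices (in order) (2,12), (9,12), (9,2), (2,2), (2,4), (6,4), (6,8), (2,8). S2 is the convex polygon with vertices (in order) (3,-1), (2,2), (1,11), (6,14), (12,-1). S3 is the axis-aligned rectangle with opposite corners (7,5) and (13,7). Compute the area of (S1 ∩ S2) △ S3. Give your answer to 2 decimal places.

51.92

|S1 ∩ S2| = 47.8167.
|(S1 ∩ S2) ∩ S3| = 3.95.
|(S1 ∩ S2) △ S3| = 47.8167 + 12 − 7.9 = 51.92.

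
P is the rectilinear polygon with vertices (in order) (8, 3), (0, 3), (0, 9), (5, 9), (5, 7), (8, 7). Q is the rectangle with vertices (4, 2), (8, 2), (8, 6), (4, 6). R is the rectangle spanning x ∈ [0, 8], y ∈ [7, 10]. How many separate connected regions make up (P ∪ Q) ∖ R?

1

(P ∪ Q) ∖ R is a single connected region.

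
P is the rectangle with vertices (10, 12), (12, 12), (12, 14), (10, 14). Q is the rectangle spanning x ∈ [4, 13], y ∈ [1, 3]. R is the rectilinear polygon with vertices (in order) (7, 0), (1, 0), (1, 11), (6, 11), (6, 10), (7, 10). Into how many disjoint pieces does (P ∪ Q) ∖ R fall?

(P ∪ Q) ∖ R splits into 2 disjoint pieces (area 4, area 12).

2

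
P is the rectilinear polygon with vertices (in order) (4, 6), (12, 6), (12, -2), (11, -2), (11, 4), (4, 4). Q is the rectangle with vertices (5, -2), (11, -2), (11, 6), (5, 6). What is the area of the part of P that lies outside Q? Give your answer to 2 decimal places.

|P| = 22, |P∩Q| = 12.
|P ∖ Q| = |P| − |P∩Q| = 22 − 12 = 10.00.

10.00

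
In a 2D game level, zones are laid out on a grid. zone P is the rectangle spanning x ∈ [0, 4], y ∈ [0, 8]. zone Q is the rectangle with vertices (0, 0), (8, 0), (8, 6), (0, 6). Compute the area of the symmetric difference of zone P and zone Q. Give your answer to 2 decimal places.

32.00

|zone P∩zone Q|: x∈[0,4], y∈[0,6] → 4·6 = 24.
|zone P △ zone Q| = |zone P| + |zone Q| − 2·|zone P∩zone Q| = 32 + 48 − 48 = 32.00.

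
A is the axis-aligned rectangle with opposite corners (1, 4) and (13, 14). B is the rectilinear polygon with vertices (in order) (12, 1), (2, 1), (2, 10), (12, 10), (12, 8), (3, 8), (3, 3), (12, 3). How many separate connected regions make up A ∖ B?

A ∖ B is a single connected region.

1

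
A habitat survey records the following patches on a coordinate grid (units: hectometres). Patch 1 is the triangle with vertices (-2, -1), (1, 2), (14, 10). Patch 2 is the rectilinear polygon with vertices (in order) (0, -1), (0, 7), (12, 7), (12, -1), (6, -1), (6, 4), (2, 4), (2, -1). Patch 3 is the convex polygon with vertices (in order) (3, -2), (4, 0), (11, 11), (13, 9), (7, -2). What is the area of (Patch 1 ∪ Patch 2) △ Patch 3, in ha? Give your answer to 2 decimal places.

|Patch 1 ∪ Patch 2| = 79.5162.
|(Patch 1 ∪ Patch 2) ∩ Patch 3| = 25.7986.
|(Patch 1 ∪ Patch 2) △ Patch 3| = 79.5162 + 44.5 − 51.5971 = 72.42.

72.42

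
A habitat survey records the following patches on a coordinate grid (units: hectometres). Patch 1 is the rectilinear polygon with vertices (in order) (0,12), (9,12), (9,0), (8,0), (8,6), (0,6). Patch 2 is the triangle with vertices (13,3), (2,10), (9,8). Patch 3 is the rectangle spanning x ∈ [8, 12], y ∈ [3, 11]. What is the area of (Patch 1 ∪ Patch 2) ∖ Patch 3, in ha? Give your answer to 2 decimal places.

|Patch 1 ∪ Patch 2| = 64.9091.
|(Patch 1 ∪ Patch 2) ∩ Patch 3| = 12.6023.
|(Patch 1 ∪ Patch 2) ∖ Patch 3| = 64.9091 − 12.6023 = 52.31.

52.31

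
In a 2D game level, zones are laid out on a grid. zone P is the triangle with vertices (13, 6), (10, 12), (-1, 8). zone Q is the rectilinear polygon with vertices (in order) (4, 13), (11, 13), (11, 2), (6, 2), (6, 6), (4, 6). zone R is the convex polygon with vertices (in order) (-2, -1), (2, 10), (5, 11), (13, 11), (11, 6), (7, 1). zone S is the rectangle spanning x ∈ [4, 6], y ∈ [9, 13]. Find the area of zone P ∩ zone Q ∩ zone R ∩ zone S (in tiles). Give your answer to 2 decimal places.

The intersection is the polygon with vertices (4,9.818), (6,10.546), (6,9), (4,9).
By the shoelace formula its area is 2.36.

2.36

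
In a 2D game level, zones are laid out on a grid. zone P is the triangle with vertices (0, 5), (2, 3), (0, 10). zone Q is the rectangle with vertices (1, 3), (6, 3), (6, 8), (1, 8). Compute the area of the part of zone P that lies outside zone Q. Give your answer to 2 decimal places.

|zone P| = 5, |zone P∩zone Q| = 1.25.
|zone P ∖ zone Q| = |zone P| − |zone P∩zone Q| = 5 − 1.25 = 3.75.

3.75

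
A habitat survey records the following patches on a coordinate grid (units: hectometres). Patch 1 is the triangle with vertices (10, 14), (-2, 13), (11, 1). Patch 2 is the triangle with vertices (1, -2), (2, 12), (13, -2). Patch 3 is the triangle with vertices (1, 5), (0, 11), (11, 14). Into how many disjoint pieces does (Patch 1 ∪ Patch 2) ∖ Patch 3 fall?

2

(Patch 1 ∪ Patch 2) ∖ Patch 3 splits into 2 disjoint pieces (area 14.2027, area 109.3006).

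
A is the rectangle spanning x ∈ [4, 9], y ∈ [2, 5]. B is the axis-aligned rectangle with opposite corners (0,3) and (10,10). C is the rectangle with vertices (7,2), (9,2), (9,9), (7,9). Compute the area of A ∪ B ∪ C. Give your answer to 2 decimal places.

75.00

By inclusion–exclusion:
Individual areas: |A| = 15, |B| = 70, |C| = 14.
|A∩B|: x∈[4,9], y∈[3,5] → 5·2 = 10.
|A∩C|: x∈[7,9], y∈[2,5] → 2·3 = 6.
|B∩C|: x∈[7,9], y∈[3,9] → 2·6 = 12.
|A∩B∩C| = 4.
|A ∪ B ∪ C| = 99 − 28 + 4 = 75.00.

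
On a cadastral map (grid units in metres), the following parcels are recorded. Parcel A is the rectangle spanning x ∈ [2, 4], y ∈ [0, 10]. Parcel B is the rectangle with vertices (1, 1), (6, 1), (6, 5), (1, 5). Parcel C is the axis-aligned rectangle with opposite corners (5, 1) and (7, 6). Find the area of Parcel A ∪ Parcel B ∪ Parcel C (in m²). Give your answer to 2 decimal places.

By inclusion–exclusion:
Individual areas: |Parcel A| = 20, |Parcel B| = 20, |Parcel C| = 10.
|Parcel A∩Parcel B|: x∈[2,4], y∈[1,5] → 2·4 = 8.
|Parcel A∩Parcel C| = 0 (no overlap).
|Parcel B∩Parcel C|: x∈[5,6], y∈[1,5] → 1·4 = 4.
|Parcel A∩Parcel B∩Parcel C| = 0.
|Parcel A ∪ Parcel B ∪ Parcel C| = 50 − 12 + 0 = 38.00.

38.00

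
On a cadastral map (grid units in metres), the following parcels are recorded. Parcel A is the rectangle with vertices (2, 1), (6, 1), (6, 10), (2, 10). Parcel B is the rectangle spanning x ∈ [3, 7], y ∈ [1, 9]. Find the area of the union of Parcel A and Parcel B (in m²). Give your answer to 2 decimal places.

44.00

By inclusion–exclusion:
Individual areas: |Parcel A| = 36, |Parcel B| = 32.
|Parcel A∩Parcel B|: x∈[3,6], y∈[1,9] → 3·8 = 24.
|Parcel A ∪ Parcel B| = 68 − 24 = 44.00.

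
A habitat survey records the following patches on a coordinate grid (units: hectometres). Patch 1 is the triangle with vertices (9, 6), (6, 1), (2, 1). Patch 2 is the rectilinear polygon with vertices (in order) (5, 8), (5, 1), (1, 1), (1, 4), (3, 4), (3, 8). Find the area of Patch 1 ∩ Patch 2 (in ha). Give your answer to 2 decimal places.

3.21

The intersection is the polygon with vertices (2,1), (5,3.143), (5,1).
By the shoelace formula its area is 3.21.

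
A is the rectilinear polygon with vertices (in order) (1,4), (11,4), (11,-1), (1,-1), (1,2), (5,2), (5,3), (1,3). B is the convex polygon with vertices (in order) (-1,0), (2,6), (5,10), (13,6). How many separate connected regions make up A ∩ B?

2

A ∩ B splits into 2 disjoint pieces (area 6.381, area 1.5238).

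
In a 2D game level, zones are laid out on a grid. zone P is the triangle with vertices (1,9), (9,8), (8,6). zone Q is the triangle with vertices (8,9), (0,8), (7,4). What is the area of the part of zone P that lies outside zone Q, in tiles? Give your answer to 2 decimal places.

2.66

|zone P| = 8.5, |zone P∩zone Q| = 5.8435.
|zone P ∖ zone Q| = |zone P| − |zone P∩zone Q| = 8.5 − 5.8435 = 2.66.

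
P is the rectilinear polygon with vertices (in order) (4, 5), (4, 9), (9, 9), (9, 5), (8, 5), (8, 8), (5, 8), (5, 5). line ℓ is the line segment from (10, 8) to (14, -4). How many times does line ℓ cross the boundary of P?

0

The segment lies entirely outside P and never meets its boundary.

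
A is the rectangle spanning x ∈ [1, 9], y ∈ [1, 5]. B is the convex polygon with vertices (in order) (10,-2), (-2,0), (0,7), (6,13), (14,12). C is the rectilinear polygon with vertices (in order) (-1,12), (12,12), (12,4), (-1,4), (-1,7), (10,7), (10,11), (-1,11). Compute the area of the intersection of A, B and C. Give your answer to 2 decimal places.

8.00

The intersection is the polygon with vertices (1,5), (9,5), (9,4), (1,4).
By the shoelace formula its area is 8.00.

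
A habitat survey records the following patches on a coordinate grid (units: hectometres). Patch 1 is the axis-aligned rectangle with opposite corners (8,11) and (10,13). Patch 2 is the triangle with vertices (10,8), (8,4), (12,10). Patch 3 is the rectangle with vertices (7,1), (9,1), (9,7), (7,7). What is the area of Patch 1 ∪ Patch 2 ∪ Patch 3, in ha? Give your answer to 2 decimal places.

By inclusion–exclusion:
Individual areas: |Patch 1| = 4, |Patch 2| = 2, |Patch 3| = 12.
|Patch 1∩Patch 2| = 0.
|Patch 1∩Patch 3| = 0 (no overlap).
|Patch 2∩Patch 3| = 0.25.
|Patch 1∩Patch 2∩Patch 3| = 0.
|Patch 1 ∪ Patch 2 ∪ Patch 3| = 18 − 0.25 + 0 = 17.75.

17.75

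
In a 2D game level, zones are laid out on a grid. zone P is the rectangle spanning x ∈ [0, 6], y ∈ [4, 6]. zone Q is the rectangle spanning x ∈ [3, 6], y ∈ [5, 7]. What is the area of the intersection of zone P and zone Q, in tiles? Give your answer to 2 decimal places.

|zone P∩zone Q|: x∈[3,6], y∈[5,6] → 3·1 = 3.

3.00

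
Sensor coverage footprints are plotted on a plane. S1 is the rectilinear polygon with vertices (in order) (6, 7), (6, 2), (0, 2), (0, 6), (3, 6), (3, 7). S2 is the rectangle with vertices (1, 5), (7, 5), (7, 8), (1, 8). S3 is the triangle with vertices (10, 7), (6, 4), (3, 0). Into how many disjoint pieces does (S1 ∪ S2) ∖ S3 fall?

2

(S1 ∪ S2) ∖ S3 splits into 2 disjoint pieces (area 0.5, area 35.5).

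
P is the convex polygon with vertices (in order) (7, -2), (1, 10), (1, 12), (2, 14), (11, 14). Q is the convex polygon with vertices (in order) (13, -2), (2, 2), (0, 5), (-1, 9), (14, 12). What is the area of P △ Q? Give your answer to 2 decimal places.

119.56

|P| = 91, |Q| = 138.5, |P∩Q| = 54.9713.
|P △ Q| = |P| + |Q| − 2·|P∩Q| = 91 + 138.5 − 109.9426 = 119.56.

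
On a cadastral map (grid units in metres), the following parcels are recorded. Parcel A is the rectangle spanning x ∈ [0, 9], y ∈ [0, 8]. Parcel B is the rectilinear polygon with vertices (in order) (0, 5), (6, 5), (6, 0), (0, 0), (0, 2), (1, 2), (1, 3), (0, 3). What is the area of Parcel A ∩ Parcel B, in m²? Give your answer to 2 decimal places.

The intersection is the polygon with vertices (0,5), (6,5), (6,0), (0,0), (0,2), (1,2), (1,3), (0,3).
By the shoelace formula its area is 29.00.

29.00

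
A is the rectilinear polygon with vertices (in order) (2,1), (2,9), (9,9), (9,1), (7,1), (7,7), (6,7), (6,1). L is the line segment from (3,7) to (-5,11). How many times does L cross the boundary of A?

1

The segment meets the boundary at (2,7.5).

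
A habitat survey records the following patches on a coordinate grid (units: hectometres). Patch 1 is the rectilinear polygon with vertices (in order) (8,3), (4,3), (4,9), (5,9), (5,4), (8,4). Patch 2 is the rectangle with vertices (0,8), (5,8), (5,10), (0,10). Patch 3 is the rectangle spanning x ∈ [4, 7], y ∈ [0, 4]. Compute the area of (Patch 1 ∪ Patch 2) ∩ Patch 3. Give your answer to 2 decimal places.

3.00

The region (Patch 1 ∪ Patch 2) ∩ Patch 3 is the polygon with vertices (4,4), (5,4), (7,4), (7,3), (4,3).
By the shoelace formula its area is 3.00.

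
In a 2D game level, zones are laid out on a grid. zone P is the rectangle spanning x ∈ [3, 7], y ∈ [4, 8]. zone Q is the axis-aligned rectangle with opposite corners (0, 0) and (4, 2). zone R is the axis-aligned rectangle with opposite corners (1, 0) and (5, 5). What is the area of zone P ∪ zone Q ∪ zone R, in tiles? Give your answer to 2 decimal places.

By inclusion–exclusion:
Individual areas: |zone P| = 16, |zone Q| = 8, |zone R| = 20.
|zone P∩zone Q| = 0 (no overlap).
|zone P∩zone R|: x∈[3,5], y∈[4,5] → 2·1 = 2.
|zone Q∩zone R|: x∈[1,4], y∈[0,2] → 3·2 = 6.
|zone P∩zone Q∩zone R| = 0.
|zone P ∪ zone Q ∪ zone R| = 44 − 8 + 0 = 36.00.

36.00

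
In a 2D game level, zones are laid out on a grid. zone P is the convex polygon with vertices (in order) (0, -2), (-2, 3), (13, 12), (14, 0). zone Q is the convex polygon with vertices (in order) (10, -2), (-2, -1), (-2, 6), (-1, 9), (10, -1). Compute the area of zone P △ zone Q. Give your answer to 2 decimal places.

105.19

|zone P| = 131.5, |zone Q| = 69.5, |zone P∩zone Q| = 47.9042.
|zone P △ zone Q| = |zone P| + |zone Q| − 2·|zone P∩zone Q| = 131.5 + 69.5 − 95.8085 = 105.19.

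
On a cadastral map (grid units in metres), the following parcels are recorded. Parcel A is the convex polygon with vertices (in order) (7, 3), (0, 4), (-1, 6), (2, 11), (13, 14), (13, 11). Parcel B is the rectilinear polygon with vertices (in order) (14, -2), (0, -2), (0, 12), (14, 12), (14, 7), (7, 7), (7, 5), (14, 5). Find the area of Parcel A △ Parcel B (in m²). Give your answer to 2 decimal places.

117.83

|Parcel A| = 91.5, |Parcel B| = 182, |Parcel A∩Parcel B| = 77.8333.
|Parcel A △ Parcel B| = |Parcel A| + |Parcel B| − 2·|Parcel A∩Parcel B| = 91.5 + 182 − 155.6667 = 117.83.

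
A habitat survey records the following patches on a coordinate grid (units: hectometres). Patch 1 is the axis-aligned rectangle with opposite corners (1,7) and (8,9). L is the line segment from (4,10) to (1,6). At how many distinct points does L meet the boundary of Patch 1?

The segment meets the boundary at (1.75,7), (3.25,9).

2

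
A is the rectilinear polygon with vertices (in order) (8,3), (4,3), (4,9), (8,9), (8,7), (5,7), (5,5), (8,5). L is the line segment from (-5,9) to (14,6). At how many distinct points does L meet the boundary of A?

The segment meets the boundary at (7.667,7), (4,7.579).

2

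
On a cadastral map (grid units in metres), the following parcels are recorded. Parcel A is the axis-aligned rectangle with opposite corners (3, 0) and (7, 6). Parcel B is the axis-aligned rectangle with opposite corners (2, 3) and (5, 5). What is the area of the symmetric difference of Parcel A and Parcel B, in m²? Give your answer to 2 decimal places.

22.00

|Parcel A∩Parcel B|: x∈[3,5], y∈[3,5] → 2·2 = 4.
|Parcel A △ Parcel B| = |Parcel A| + |Parcel B| − 2·|Parcel A∩Parcel B| = 24 + 6 − 8 = 22.00.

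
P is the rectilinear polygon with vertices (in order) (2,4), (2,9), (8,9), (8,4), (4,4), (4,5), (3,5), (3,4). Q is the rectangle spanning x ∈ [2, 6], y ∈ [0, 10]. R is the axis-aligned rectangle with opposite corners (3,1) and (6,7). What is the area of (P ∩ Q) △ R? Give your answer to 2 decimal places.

|P ∩ Q| = 19.
|(P ∩ Q) ∩ R| = 8.
|(P ∩ Q) △ R| = 19 + 18 − 16 = 21.00.

21.00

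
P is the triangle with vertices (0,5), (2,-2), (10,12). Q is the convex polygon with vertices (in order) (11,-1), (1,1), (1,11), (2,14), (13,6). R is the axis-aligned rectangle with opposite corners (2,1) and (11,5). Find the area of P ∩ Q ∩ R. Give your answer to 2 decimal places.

The intersection is the polygon with vertices (3.714,1), (2,1), (2,5), (6,5).
By the shoelace formula its area is 11.43.

11.43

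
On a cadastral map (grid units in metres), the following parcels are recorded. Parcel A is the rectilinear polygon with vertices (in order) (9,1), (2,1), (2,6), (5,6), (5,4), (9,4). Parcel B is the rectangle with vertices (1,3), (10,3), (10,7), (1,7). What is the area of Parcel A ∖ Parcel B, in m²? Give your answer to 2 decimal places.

14.00

|Parcel A| = 27, |Parcel A∩Parcel B| = 13.
|Parcel A ∖ Parcel B| = |Parcel A| − |Parcel A∩Parcel B| = 27 − 13 = 14.00.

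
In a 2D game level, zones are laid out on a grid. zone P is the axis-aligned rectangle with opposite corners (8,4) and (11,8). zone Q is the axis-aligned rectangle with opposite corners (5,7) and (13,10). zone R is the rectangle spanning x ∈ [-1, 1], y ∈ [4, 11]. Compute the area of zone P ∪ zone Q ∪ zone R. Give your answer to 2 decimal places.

47.00

By inclusion–exclusion:
Individual areas: |zone P| = 12, |zone Q| = 24, |zone R| = 14.
|zone P∩zone Q|: x∈[8,11], y∈[7,8] → 3·1 = 3.
|zone P∩zone R| = 0 (no overlap).
|zone Q∩zone R| = 0 (no overlap).
|zone P∩zone Q∩zone R| = 0.
|zone P ∪ zone Q ∪ zone R| = 50 − 3 + 0 = 47.00.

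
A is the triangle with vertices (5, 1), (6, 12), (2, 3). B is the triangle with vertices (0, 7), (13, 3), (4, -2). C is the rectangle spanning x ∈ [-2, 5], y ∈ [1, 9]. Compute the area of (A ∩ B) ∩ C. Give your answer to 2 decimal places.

The region (A ∩ B) ∩ C is the polygon with vertices (2,3), (3.323,5.977), (5,5.462), (5,1).
By the shoelace formula its area is 9.53.

9.53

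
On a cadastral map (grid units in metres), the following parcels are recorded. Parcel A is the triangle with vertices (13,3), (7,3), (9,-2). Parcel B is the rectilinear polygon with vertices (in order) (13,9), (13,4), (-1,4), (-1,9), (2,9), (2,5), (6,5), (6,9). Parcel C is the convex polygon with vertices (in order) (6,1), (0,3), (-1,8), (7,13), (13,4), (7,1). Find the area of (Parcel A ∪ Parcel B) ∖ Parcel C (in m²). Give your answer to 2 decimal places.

|Parcel A ∪ Parcel B| = 69.
|(Parcel A ∪ Parcel B) ∩ Parcel C| = 46.6.
|(Parcel A ∪ Parcel B) ∖ Parcel C| = 69 − 46.6 = 22.40.

22.40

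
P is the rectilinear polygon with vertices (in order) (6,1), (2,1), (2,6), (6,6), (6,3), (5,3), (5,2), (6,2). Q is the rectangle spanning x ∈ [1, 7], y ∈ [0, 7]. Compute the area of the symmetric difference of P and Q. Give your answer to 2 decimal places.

23.00

|P| = 19, |Q| = 42, |P∩Q| = 19.
|P △ Q| = |P| + |Q| − 2·|P∩Q| = 19 + 42 − 38 = 23.00.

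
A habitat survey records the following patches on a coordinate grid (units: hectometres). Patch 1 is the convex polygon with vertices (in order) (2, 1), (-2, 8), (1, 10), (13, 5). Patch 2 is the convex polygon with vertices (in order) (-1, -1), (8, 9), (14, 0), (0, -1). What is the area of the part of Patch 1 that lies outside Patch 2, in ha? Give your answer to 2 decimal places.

38.05

|Patch 1| = 66, |Patch 1∩Patch 2| = 27.9495.
|Patch 1 ∖ Patch 2| = |Patch 1| − |Patch 1∩Patch 2| = 66 − 27.9495 = 38.05.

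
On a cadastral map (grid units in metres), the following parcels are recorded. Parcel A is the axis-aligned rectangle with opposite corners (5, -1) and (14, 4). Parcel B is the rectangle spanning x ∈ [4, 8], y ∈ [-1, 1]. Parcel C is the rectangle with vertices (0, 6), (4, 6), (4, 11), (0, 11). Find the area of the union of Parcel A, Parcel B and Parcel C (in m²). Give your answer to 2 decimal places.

67.00

By inclusion–exclusion:
Individual areas: |Parcel A| = 45, |Parcel B| = 8, |Parcel C| = 20.
|Parcel A∩Parcel B|: x∈[5,8], y∈[-1,1] → 3·2 = 6.
|Parcel A∩Parcel C| = 0 (no overlap).
|Parcel B∩Parcel C| = 0 (no overlap).
|Parcel A∩Parcel B∩Parcel C| = 0.
|Parcel A ∪ Parcel B ∪ Parcel C| = 73 − 6 + 0 = 67.00.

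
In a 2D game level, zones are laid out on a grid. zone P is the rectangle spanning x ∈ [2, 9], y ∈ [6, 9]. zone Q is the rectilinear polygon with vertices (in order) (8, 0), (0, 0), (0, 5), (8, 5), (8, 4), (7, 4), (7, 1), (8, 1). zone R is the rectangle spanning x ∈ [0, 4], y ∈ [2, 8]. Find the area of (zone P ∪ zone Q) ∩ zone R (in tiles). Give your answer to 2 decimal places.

|zone P ∪ zone Q| = 58.
|(zone P ∪ zone Q) ∩ zone R| = 16.00.

16.00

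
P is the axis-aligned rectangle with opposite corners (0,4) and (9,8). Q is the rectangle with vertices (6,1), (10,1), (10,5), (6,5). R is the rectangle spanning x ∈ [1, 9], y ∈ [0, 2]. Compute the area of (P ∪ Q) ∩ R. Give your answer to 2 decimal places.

3.00

The region (P ∪ Q) ∩ R is the polygon with vertices (6,1), (6,2), (9,2), (9,1).
By the shoelace formula its area is 3.00.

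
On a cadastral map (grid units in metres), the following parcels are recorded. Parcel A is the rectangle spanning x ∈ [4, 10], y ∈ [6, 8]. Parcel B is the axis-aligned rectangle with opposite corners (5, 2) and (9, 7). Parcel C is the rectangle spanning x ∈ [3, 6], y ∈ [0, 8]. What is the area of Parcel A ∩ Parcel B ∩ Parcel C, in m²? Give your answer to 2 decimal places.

1.00

The intersection is the polygon with vertices (5,7), (6,7), (6,6), (5,6).
By the shoelace formula its area is 1.00.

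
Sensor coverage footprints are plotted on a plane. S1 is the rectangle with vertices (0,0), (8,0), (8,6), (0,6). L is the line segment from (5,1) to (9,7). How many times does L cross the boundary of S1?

The segment meets the boundary at (8,5.5).

1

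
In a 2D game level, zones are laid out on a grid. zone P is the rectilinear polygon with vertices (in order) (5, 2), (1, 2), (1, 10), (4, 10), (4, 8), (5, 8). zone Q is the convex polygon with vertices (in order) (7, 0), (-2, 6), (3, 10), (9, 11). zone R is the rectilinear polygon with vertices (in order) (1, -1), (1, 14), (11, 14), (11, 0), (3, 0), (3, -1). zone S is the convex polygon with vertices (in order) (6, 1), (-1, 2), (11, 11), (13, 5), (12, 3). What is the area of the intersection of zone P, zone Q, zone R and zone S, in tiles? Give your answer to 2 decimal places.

The intersection is the polygon with vertices (5,2), (4,2), (1.353,3.765), (5,6.5).
By the shoelace formula its area is 9.09.

9.09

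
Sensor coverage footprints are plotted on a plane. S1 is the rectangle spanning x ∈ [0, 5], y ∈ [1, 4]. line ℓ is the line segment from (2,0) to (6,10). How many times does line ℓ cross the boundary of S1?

The segment meets the boundary at (3.6,4), (2.4,1).

2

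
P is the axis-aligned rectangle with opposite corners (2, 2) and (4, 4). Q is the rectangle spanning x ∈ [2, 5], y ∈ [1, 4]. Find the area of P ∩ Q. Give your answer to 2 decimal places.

|P∩Q|: x∈[2,4], y∈[2,4] → 2·2 = 4.

4.00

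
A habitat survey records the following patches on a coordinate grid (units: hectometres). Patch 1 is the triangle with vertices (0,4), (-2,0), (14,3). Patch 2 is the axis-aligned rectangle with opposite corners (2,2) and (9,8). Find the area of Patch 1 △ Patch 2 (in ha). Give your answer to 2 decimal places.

48.52

|Patch 1| = 29, |Patch 2| = 42, |Patch 1∩Patch 2| = 11.2396.
|Patch 1 △ Patch 2| = |Patch 1| + |Patch 2| − 2·|Patch 1∩Patch 2| = 29 + 42 − 22.4792 = 48.52.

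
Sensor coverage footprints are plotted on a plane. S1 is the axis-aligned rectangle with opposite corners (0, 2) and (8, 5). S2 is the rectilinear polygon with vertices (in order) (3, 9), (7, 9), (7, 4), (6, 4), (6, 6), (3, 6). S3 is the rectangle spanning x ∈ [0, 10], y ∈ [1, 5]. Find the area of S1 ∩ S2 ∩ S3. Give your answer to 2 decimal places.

1.00

The intersection is the polygon with vertices (7,4), (6,4), (6,5), (7,5).
By the shoelace formula its area is 1.00.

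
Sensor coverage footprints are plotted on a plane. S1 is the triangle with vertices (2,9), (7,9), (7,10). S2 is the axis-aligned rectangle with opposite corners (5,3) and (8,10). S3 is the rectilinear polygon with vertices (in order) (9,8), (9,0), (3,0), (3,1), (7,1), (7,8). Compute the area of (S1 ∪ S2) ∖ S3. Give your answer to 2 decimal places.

|S1 ∪ S2| = 21.9.
|(S1 ∪ S2) ∩ S3| = 5.
|(S1 ∪ S2) ∖ S3| = 21.9 − 5 = 16.90.

16.90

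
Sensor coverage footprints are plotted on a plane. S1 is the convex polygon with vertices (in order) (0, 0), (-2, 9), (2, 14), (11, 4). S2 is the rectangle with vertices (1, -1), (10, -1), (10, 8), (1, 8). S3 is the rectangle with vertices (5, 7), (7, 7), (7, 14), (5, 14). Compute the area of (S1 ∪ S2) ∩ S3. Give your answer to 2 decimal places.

5.11

The region (S1 ∪ S2) ∩ S3 is the polygon with vertices (7,8.444), (7,7), (5,7), (5,10.667).
By the shoelace formula its area is 5.11.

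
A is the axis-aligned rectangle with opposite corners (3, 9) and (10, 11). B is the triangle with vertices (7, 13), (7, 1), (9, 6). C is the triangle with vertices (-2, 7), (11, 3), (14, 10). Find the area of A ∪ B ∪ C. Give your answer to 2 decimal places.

68.00

By inclusion–exclusion:
Individual areas: |A| = 14, |B| = 12, |C| = 51.5.
|A∩B| = 1.7143.
|A∩C| = 0.1667.
|B∩C| = 7.6195.
|A∩B∩C| = 0.
|A ∪ B ∪ C| = 77.5 − 9.5004 + 0 = 68.00.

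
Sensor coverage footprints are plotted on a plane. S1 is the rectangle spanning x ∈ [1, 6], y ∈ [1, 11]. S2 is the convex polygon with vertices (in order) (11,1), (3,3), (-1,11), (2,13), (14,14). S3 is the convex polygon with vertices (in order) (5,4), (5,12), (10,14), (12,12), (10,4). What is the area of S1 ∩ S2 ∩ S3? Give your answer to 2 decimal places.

7.00

The intersection is the polygon with vertices (6,11), (6,4), (5,4), (5,11).
By the shoelace formula its area is 7.00.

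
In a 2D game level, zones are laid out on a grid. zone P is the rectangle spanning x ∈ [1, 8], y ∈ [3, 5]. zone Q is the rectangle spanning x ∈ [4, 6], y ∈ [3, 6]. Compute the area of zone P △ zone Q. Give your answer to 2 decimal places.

12.00

|zone P∩zone Q|: x∈[4,6], y∈[3,5] → 2·2 = 4.
|zone P △ zone Q| = |zone P| + |zone Q| − 2·|zone P∩zone Q| = 14 + 6 − 8 = 12.00.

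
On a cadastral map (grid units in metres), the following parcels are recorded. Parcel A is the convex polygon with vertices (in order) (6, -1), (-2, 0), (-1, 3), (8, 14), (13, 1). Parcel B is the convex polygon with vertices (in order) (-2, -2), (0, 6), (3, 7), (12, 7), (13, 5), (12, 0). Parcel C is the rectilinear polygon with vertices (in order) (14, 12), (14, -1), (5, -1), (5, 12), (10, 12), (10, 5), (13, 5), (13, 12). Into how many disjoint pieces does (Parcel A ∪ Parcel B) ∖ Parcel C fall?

3

(Parcel A ∪ Parcel B) ∖ Parcel C splits into 3 disjoint pieces (area 53.8618, area 2.4056, area 5.6231).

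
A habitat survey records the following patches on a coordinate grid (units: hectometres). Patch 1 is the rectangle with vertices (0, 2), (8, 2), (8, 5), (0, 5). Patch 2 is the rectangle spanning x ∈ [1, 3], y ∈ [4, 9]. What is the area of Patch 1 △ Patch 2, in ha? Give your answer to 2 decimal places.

|Patch 1∩Patch 2|: x∈[1,3], y∈[4,5] → 2·1 = 2.
|Patch 1 △ Patch 2| = |Patch 1| + |Patch 2| − 2·|Patch 1∩Patch 2| = 24 + 10 − 4 = 30.00.

30.00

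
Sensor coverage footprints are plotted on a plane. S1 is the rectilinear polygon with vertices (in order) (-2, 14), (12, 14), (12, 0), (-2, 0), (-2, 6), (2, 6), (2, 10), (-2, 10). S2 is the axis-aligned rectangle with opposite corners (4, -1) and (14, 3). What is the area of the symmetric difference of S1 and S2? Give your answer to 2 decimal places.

172.00

|S1| = 180, |S2| = 40, |S1∩S2| = 24.
|S1 △ S2| = |S1| + |S2| − 2·|S1∩S2| = 180 + 40 − 48 = 172.00.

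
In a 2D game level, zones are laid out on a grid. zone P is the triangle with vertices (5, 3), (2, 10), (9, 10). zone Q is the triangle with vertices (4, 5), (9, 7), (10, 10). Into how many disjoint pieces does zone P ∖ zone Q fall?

2

zone P ∖ zone Q splits into 2 disjoint pieces (area 3.187, area 18.8537).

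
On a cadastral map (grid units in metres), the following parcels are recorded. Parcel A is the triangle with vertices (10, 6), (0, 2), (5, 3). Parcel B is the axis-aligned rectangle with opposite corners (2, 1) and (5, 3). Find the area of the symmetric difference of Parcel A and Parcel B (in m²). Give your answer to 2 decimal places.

9.30

|Parcel A| = 5, |Parcel B| = 6, |Parcel A∩Parcel B| = 0.85.
|Parcel A △ Parcel B| = |Parcel A| + |Parcel B| − 2·|Parcel A∩Parcel B| = 5 + 6 − 1.7 = 9.30.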